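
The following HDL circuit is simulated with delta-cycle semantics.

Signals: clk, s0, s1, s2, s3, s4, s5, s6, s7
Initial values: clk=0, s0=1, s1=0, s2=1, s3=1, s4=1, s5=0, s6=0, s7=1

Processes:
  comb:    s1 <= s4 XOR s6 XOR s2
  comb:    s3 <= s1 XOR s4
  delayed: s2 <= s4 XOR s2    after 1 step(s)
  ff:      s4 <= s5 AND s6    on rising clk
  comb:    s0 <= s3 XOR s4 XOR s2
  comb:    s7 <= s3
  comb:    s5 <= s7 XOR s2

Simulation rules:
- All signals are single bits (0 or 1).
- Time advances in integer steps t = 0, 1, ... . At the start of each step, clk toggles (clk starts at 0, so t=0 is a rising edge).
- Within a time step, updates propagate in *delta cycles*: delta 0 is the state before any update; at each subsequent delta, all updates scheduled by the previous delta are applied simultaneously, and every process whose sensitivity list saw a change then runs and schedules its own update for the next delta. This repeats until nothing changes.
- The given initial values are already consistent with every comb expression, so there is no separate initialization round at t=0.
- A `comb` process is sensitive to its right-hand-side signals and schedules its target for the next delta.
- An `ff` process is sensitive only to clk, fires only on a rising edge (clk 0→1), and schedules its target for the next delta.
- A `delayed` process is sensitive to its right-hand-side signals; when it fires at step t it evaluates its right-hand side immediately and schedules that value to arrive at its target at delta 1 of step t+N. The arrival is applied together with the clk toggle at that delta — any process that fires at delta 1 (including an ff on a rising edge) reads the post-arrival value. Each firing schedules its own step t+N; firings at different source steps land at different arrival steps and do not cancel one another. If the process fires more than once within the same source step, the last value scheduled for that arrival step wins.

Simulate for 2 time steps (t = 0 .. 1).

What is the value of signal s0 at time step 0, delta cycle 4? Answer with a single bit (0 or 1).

1

[bits: s4,s0,s7,s2,clk,s6,s5,s1,s3]
t=0: Δ0=111100001 Δ1=111110001 Δ2=011110001 Δ3=001110010 Δ4=010110011 Δ5=001110111 Δ6=001110011 | 6Δ
t=1: Δ0=001110011 Δ1=001100011 | 1Δ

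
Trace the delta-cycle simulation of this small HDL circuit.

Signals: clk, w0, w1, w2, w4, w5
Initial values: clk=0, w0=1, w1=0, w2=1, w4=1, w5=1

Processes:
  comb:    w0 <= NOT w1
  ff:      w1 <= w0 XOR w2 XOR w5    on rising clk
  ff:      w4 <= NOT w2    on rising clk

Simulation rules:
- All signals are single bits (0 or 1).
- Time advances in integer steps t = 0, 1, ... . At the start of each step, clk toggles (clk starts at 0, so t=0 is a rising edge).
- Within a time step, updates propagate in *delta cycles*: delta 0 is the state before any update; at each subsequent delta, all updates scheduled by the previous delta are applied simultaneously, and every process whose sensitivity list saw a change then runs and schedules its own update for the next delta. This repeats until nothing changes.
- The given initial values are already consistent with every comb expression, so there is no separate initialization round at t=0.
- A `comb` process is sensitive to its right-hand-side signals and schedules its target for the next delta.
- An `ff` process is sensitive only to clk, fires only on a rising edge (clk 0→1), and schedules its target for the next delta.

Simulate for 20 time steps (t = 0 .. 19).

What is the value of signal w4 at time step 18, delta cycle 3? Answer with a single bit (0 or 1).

t0.Δ0 clk=0 w2=1 w1=0 w5=1 w0=1 w4=1
t0.Δ1 clk=1 w2=1 w1=0 w5=1 w0=1 w4=1
t0.Δ2 clk=1 w2=1 w1=1 w5=1 w0=1 w4=0
t0.Δ3 clk=1 w2=1 w1=1 w5=1 w0=0 w4=0
t1.Δ0 clk=1 w2=1 w1=1 w5=1 w0=0 w4=0
t1.Δ1 clk=0 w2=1 w1=1 w5=1 w0=0 w4=0
t2.Δ0 clk=0 w2=1 w1=1 w5=1 w0=0 w4=0
t2.Δ1 clk=1 w2=1 w1=1 w5=1 w0=0 w4=0
t2.Δ2 clk=1 w2=1 w1=0 w5=1 w0=0 w4=0
t2.Δ3 clk=1 w2=1 w1=0 w5=1 w0=1 w4=0
t3.Δ0 clk=1 w2=1 w1=0 w5=1 w0=1 w4=0
t3.Δ1 clk=0 w2=1 w1=0 w5=1 w0=1 w4=0
t4.Δ0 clk=0 w2=1 w1=0 w5=1 w0=1 w4=0
t4.Δ1 clk=1 w2=1 w1=0 w5=1 w0=1 w4=0
t4.Δ2 clk=1 w2=1 w1=1 w5=1 w0=1 w4=0
t4.Δ3 clk=1 w2=1 w1=1 w5=1 w0=0 w4=0
t5.Δ0 clk=1 w2=1 w1=1 w5=1 w0=0 w4=0
t5.Δ1 clk=0 w2=1 w1=1 w5=1 w0=0 w4=0
t6.Δ0 clk=0 w2=1 w1=1 w5=1 w0=0 w4=0
t6.Δ1 clk=1 w2=1 w1=1 w5=1 w0=0 w4=0
t6.Δ2 clk=1 w2=1 w1=0 w5=1 w0=0 w4=0
t6.Δ3 clk=1 w2=1 w1=0 w5=1 w0=1 w4=0
t7.Δ0 clk=1 w2=1 w1=0 w5=1 w0=1 w4=0
t7.Δ1 clk=0 w2=1 w1=0 w5=1 w0=1 w4=0
t8.Δ0 clk=0 w2=1 w1=0 w5=1 w0=1 w4=0
t8.Δ1 clk=1 w2=1 w1=0 w5=1 w0=1 w4=0
t8.Δ2 clk=1 w2=1 w1=1 w5=1 w0=1 w4=0
t8.Δ3 clk=1 w2=1 w1=1 w5=1 w0=0 w4=0
t9.Δ0 clk=1 w2=1 w1=1 w5=1 w0=0 w4=0
t9.Δ1 clk=0 w2=1 w1=1 w5=1 w0=0 w4=0
t10.Δ0 clk=0 w2=1 w1=1 w5=1 w0=0 w4=0
t10.Δ1 clk=1 w2=1 w1=1 w5=1 w0=0 w4=0
t10.Δ2 clk=1 w2=1 w1=0 w5=1 w0=0 w4=0
t10.Δ3 clk=1 w2=1 w1=0 w5=1 w0=1 w4=0
t11.Δ0 clk=1 w2=1 w1=0 w5=1 w0=1 w4=0
t11.Δ1 clk=0 w2=1 w1=0 w5=1 w0=1 w4=0
t12.Δ0 clk=0 w2=1 w1=0 w5=1 w0=1 w4=0
t12.Δ1 clk=1 w2=1 w1=0 w5=1 w0=1 w4=0
t12.Δ2 clk=1 w2=1 w1=1 w5=1 w0=1 w4=0
t12.Δ3 clk=1 w2=1 w1=1 w5=1 w0=0 w4=0
t13.Δ0 clk=1 w2=1 w1=1 w5=1 w0=0 w4=0
t13.Δ1 clk=0 w2=1 w1=1 w5=1 w0=0 w4=0
t14.Δ0 clk=0 w2=1 w1=1 w5=1 w0=0 w4=0
t14.Δ1 clk=1 w2=1 w1=1 w5=1 w0=0 w4=0
t14.Δ2 clk=1 w2=1 w1=0 w5=1 w0=0 w4=0
t14.Δ3 clk=1 w2=1 w1=0 w5=1 w0=1 w4=0
t15.Δ0 clk=1 w2=1 w1=0 w5=1 w0=1 w4=0
t15.Δ1 clk=0 w2=1 w1=0 w5=1 w0=1 w4=0
t16.Δ0 clk=0 w2=1 w1=0 w5=1 w0=1 w4=0
t16.Δ1 clk=1 w2=1 w1=0 w5=1 w0=1 w4=0
t16.Δ2 clk=1 w2=1 w1=1 w5=1 w0=1 w4=0
t16.Δ3 clk=1 w2=1 w1=1 w5=1 w0=0 w4=0
t17.Δ0 clk=1 w2=1 w1=1 w5=1 w0=0 w4=0
t17.Δ1 clk=0 w2=1 w1=1 w5=1 w0=0 w4=0
t18.Δ0 clk=0 w2=1 w1=1 w5=1 w0=0 w4=0
t18.Δ1 clk=1 w2=1 w1=1 w5=1 w0=0 w4=0
t18.Δ2 clk=1 w2=1 w1=0 w5=1 w0=0 w4=0
t18.Δ3 clk=1 w2=1 w1=0 w5=1 w0=1 w4=0
t19.Δ0 clk=1 w2=1 w1=0 w5=1 w0=1 w4=0
t19.Δ1 clk=0 w2=1 w1=0 w5=1 w0=1 w4=0

0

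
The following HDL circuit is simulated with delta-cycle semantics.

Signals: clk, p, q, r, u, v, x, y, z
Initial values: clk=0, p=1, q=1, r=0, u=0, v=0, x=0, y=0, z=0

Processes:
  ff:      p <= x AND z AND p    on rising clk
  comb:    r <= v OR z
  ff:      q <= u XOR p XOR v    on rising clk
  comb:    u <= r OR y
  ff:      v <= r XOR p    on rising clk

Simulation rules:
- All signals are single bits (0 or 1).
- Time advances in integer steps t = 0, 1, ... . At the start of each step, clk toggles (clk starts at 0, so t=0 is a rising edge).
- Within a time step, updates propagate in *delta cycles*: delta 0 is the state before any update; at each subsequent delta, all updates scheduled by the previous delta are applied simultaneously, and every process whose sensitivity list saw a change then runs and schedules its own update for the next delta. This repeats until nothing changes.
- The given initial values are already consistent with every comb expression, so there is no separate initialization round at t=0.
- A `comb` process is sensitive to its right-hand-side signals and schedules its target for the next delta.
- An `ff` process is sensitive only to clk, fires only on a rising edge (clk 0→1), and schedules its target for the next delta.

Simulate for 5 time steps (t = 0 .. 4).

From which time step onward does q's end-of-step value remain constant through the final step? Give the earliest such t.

[bits: p,q,clk,z,x,v,y,r,u]
t=0: Δ0=110000000 Δ1=111000000 Δ2=011001000 Δ3=011001010 Δ4=011001011 | 4Δ
t=1: Δ0=011001011 Δ1=010001011 | 1Δ
t=2: Δ0=010001011 Δ1=011001011 Δ2=001001011 | 2Δ
t=3: Δ0=001001011 Δ1=000001011 | 1Δ
t=4: Δ0=000001011 Δ1=001001011 | 1Δ

2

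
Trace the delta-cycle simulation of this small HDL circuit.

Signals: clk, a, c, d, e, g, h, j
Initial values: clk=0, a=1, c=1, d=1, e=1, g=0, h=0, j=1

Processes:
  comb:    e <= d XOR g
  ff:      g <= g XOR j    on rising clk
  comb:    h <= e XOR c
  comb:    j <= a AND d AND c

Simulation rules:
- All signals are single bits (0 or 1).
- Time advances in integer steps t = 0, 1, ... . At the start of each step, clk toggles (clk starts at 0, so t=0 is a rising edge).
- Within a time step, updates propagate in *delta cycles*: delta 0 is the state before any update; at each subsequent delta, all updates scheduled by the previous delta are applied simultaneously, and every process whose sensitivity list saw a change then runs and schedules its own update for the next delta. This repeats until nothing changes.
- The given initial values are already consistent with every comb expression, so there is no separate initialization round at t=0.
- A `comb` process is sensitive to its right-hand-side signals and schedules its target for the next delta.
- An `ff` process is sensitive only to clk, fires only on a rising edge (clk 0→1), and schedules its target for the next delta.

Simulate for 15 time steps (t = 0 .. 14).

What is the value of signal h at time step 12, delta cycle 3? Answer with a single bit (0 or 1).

0

[bits: g,c,e,j,clk,h,d,a]
t=0: Δ0=01110011 Δ1=01111011 Δ2=11111011 Δ3=11011011 Δ4=11011111 | 4Δ
t=1: Δ0=11011111 Δ1=11010111 | 1Δ
t=2: Δ0=11010111 Δ1=11011111 Δ2=01011111 Δ3=01111111 Δ4=01111011 | 4Δ
t=3: Δ0=01111011 Δ1=01110011 | 1Δ
t=4: Δ0=01110011 Δ1=01111011 Δ2=11111011 Δ3=11011011 Δ4=11011111 | 4Δ
t=5: Δ0=11011111 Δ1=11010111 | 1Δ
t=6: Δ0=11010111 Δ1=11011111 Δ2=01011111 Δ3=01111111 Δ4=01111011 | 4Δ
t=7: Δ0=01111011 Δ1=01110011 | 1Δ
t=8: Δ0=01110011 Δ1=01111011 Δ2=11111011 Δ3=11011011 Δ4=11011111 | 4Δ
t=9: Δ0=11011111 Δ1=11010111 | 1Δ
t=10: Δ0=11010111 Δ1=11011111 Δ2=01011111 Δ3=01111111 Δ4=01111011 | 4Δ
t=11: Δ0=01111011 Δ1=01110011 | 1Δ
t=12: Δ0=01110011 Δ1=01111011 Δ2=11111011 Δ3=11011011 Δ4=11011111 | 4Δ
t=13: Δ0=11011111 Δ1=11010111 | 1Δ
t=14: Δ0=11010111 Δ1=11011111 Δ2=01011111 Δ3=01111111 Δ4=01111011 | 4Δ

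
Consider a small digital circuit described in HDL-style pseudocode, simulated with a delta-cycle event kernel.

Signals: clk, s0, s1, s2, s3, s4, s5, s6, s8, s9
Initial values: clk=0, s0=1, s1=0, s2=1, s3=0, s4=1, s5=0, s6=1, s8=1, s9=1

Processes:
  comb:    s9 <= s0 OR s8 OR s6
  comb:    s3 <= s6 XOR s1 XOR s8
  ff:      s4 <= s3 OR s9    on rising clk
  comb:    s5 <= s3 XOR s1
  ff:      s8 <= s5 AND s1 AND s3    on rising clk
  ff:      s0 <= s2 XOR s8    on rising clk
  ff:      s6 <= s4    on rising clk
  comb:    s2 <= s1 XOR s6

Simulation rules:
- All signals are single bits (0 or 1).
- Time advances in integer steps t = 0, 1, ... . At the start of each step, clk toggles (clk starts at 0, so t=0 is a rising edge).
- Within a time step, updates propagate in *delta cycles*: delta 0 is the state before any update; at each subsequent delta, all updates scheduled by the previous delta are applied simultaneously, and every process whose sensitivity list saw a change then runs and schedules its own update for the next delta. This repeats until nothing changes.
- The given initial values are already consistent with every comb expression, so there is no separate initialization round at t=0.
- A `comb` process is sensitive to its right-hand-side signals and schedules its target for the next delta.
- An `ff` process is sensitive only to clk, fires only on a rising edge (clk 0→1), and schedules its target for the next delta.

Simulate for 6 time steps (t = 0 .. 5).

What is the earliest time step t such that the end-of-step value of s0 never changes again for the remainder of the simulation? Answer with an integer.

[bits: s5,s4,s9,s6,s2,s1,s8,s0,clk,s3]
t=0: Δ0=0111101100 Δ1=0111101110 Δ2=0111100010 Δ3=0111100011 Δ4=1111100011 | 4Δ
t=1: Δ0=1111100011 Δ1=1111100001 | 1Δ
t=2: Δ0=1111100001 Δ1=1111100011 Δ2=1111100111 | 2Δ
t=3: Δ0=1111100111 Δ1=1111100101 | 1Δ
t=4: Δ0=1111100101 Δ1=1111100111 | 1Δ
t=5: Δ0=1111100111 Δ1=1111100101 | 1Δ

2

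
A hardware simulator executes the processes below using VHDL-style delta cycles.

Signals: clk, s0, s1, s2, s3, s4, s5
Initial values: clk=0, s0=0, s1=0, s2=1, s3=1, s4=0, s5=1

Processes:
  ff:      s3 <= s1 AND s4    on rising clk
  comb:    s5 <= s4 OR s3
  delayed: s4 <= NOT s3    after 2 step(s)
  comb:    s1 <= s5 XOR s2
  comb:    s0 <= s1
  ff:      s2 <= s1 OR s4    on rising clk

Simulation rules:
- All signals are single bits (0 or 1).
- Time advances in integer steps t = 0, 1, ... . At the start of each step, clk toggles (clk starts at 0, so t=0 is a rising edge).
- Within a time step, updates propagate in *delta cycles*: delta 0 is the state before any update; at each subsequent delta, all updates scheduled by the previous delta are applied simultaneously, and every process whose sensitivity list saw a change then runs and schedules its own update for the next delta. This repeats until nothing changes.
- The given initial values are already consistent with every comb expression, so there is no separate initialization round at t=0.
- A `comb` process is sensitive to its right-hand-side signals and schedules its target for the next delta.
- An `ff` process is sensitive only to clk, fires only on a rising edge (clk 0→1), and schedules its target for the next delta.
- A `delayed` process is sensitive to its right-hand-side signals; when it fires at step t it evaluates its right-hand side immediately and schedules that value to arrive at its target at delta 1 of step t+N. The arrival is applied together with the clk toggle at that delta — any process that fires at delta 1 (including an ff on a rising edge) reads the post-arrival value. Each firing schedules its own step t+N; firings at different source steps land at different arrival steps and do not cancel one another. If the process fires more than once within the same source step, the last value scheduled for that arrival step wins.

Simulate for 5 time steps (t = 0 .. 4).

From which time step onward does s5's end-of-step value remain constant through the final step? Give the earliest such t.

2

[bits: s1,s4,clk,s3,s0,s2,s5]
t=0: Δ0=0001011 Δ1=0011011 Δ2=0010001 Δ3=1010000 Δ4=0010100 Δ5=0010000 | 5Δ
t=1: Δ0=0010000 Δ1=0000000 | 1Δ
t=2: Δ0=0000000 Δ1=0110000 Δ2=0110011 | 2Δ
t=3: Δ0=0110011 Δ1=0100011 | 1Δ
t=4: Δ0=0100011 Δ1=0110011 | 1Δ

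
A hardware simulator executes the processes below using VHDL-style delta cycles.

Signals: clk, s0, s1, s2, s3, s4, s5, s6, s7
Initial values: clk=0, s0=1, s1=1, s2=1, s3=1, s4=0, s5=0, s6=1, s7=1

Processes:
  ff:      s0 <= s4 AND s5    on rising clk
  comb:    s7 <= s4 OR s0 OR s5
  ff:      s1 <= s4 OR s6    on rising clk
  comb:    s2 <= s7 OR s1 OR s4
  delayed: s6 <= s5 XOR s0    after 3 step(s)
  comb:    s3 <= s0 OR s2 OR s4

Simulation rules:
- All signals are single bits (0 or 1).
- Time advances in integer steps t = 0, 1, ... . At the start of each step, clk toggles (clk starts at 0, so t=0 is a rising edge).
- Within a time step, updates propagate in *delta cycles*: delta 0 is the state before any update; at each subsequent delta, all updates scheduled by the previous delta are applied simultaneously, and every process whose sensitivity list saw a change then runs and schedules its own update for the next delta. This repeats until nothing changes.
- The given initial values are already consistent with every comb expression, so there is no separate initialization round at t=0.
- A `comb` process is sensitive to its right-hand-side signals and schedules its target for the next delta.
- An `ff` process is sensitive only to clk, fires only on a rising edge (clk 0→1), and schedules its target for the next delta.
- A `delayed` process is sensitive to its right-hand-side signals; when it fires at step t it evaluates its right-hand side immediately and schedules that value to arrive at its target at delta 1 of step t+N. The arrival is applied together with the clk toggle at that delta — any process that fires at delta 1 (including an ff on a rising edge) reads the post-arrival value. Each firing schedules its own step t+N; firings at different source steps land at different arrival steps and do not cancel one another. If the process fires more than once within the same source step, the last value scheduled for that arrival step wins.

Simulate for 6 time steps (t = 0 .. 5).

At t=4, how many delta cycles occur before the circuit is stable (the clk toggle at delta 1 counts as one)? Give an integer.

4

t0.Δ0 s5=0 s6=1 s2=1 s0=1 s3=1 clk=0 s1=1 s7=1 s4=0
t0.Δ1 s5=0 s6=1 s2=1 s0=1 s3=1 clk=1 s1=1 s7=1 s4=0
t0.Δ2 s5=0 s6=1 s2=1 s0=0 s3=1 clk=1 s1=1 s7=1 s4=0
t0.Δ3 s5=0 s6=1 s2=1 s0=0 s3=1 clk=1 s1=1 s7=0 s4=0
t1.Δ0 s5=0 s6=1 s2=1 s0=0 s3=1 clk=1 s1=1 s7=0 s4=0
t1.Δ1 s5=0 s6=1 s2=1 s0=0 s3=1 clk=0 s1=1 s7=0 s4=0
t2.Δ0 s5=0 s6=1 s2=1 s0=0 s3=1 clk=0 s1=1 s7=0 s4=0
t2.Δ1 s5=0 s6=1 s2=1 s0=0 s3=1 clk=1 s1=1 s7=0 s4=0
t3.Δ0 s5=0 s6=1 s2=1 s0=0 s3=1 clk=1 s1=1 s7=0 s4=0
t3.Δ1 s5=0 s6=0 s2=1 s0=0 s3=1 clk=0 s1=1 s7=0 s4=0
t4.Δ0 s5=0 s6=0 s2=1 s0=0 s3=1 clk=0 s1=1 s7=0 s4=0
t4.Δ1 s5=0 s6=0 s2=1 s0=0 s3=1 clk=1 s1=1 s7=0 s4=0
t4.Δ2 s5=0 s6=0 s2=1 s0=0 s3=1 clk=1 s1=0 s7=0 s4=0
t4.Δ3 s5=0 s6=0 s2=0 s0=0 s3=1 clk=1 s1=0 s7=0 s4=0
t4.Δ4 s5=0 s6=0 s2=0 s0=0 s3=0 clk=1 s1=0 s7=0 s4=0
t5.Δ0 s5=0 s6=0 s2=0 s0=0 s3=0 clk=1 s1=0 s7=0 s4=0
t5.Δ1 s5=0 s6=0 s2=0 s0=0 s3=0 clk=0 s1=0 s7=0 s4=0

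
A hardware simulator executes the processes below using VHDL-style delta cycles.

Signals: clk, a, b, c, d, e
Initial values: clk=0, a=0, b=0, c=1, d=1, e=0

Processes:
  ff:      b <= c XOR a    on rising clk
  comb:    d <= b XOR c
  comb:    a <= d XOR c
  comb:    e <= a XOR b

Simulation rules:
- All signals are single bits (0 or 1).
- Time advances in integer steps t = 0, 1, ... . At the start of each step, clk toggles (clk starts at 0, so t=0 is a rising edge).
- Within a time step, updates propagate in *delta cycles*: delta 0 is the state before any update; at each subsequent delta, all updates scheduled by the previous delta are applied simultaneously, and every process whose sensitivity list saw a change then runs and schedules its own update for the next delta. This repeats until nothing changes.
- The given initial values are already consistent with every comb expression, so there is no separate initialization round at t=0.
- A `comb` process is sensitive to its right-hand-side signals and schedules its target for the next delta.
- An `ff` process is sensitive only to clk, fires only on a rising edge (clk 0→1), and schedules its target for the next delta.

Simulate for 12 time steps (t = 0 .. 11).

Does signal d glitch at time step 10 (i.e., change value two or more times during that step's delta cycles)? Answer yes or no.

t=0 Δ0: d=1 clk=0 e=0 a=0 b=0 c=1
  Δ1: clk:0→1
  Δ2: b:0→1
  Δ3: d:1→0, e:0→1
  Δ4: a:0→1
  Δ5: e:1→0
  (5Δ to stable)
t=1 Δ0: d=0 clk=1 e=0 a=1 b=1 c=1
  Δ1: clk:1→0
  (1Δ to stable)
t=2 Δ0: d=0 clk=0 e=0 a=1 b=1 c=1
  Δ1: clk:0→1
  Δ2: b:1→0
  Δ3: d:0→1, e:0→1
  Δ4: a:1→0
  Δ5: e:1→0
  (5Δ to stable)
t=3 Δ0: d=1 clk=1 e=0 a=0 b=0 c=1
  Δ1: clk:1→0
  (1Δ to stable)
t=4 Δ0: d=1 clk=0 e=0 a=0 b=0 c=1
  Δ1: clk:0→1
  Δ2: b:0→1
  Δ3: d:1→0, e:0→1
  Δ4: a:0→1
  Δ5: e:1→0
  (5Δ to stable)
t=5 Δ0: d=0 clk=1 e=0 a=1 b=1 c=1
  Δ1: clk:1→0
  (1Δ to stable)
t=6 Δ0: d=0 clk=0 e=0 a=1 b=1 c=1
  Δ1: clk:0→1
  Δ2: b:1→0
  Δ3: d:0→1, e:0→1
  Δ4: a:1→0
  Δ5: e:1→0
  (5Δ to stable)
t=7 Δ0: d=1 clk=1 e=0 a=0 b=0 c=1
  Δ1: clk:1→0
  (1Δ to stable)
t=8 Δ0: d=1 clk=0 e=0 a=0 b=0 c=1
  Δ1: clk:0→1
  Δ2: b:0→1
  Δ3: d:1→0, e:0→1
  Δ4: a:0→1
  Δ5: e:1→0
  (5Δ to stable)
t=9 Δ0: d=0 clk=1 e=0 a=1 b=1 c=1
  Δ1: clk:1→0
  (1Δ to stable)
t=10 Δ0: d=0 clk=0 e=0 a=1 b=1 c=1
  Δ1: clk:0→1
  Δ2: b:1→0
  Δ3: d:0→1, e:0→1
  Δ4: a:1→0
  Δ5: e:1→0
  (5Δ to stable)
t=11 Δ0: d=1 clk=1 e=0 a=0 b=0 c=1
  Δ1: clk:1→0
  (1Δ to stable)

no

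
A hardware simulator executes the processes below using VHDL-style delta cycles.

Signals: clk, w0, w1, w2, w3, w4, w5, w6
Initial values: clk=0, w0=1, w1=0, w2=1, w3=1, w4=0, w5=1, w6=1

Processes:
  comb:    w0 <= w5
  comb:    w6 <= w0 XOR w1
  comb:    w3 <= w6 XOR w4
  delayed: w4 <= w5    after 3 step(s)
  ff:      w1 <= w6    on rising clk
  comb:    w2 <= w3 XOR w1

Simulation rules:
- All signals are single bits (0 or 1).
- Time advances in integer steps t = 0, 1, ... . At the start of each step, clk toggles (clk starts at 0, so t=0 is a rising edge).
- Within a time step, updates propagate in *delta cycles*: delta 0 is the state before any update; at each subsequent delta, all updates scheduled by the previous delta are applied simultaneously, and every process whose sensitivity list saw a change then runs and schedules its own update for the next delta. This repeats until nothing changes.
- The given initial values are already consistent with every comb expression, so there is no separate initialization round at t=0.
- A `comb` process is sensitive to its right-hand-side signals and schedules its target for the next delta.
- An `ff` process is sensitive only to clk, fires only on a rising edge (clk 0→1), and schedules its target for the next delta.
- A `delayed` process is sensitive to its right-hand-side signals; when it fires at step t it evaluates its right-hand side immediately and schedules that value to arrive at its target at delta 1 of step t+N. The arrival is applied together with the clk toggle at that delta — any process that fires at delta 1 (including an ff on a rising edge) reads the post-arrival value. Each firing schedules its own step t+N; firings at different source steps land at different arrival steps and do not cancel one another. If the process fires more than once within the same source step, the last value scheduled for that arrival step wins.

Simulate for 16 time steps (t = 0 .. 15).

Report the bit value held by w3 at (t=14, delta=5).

1

t0.Δ0 w3=1 w1=0 w2=1 w6=1 w5=1 w4=0 w0=1 clk=0
t0.Δ1 w3=1 w1=0 w2=1 w6=1 w5=1 w4=0 w0=1 clk=1
t0.Δ2 w3=1 w1=1 w2=1 w6=1 w5=1 w4=0 w0=1 clk=1
t0.Δ3 w3=1 w1=1 w2=0 w6=0 w5=1 w4=0 w0=1 clk=1
t0.Δ4 w3=0 w1=1 w2=0 w6=0 w5=1 w4=0 w0=1 clk=1
t0.Δ5 w3=0 w1=1 w2=1 w6=0 w5=1 w4=0 w0=1 clk=1
t1.Δ0 w3=0 w1=1 w2=1 w6=0 w5=1 w4=0 w0=1 clk=1
t1.Δ1 w3=0 w1=1 w2=1 w6=0 w5=1 w4=0 w0=1 clk=0
t2.Δ0 w3=0 w1=1 w2=1 w6=0 w5=1 w4=0 w0=1 clk=0
t2.Δ1 w3=0 w1=1 w2=1 w6=0 w5=1 w4=0 w0=1 clk=1
t2.Δ2 w3=0 w1=0 w2=1 w6=0 w5=1 w4=0 w0=1 clk=1
t2.Δ3 w3=0 w1=0 w2=0 w6=1 w5=1 w4=0 w0=1 clk=1
t2.Δ4 w3=1 w1=0 w2=0 w6=1 w5=1 w4=0 w0=1 clk=1
t2.Δ5 w3=1 w1=0 w2=1 w6=1 w5=1 w4=0 w0=1 clk=1
t3.Δ0 w3=1 w1=0 w2=1 w6=1 w5=1 w4=0 w0=1 clk=1
t3.Δ1 w3=1 w1=0 w2=1 w6=1 w5=1 w4=0 w0=1 clk=0
t4.Δ0 w3=1 w1=0 w2=1 w6=1 w5=1 w4=0 w0=1 clk=0
t4.Δ1 w3=1 w1=0 w2=1 w6=1 w5=1 w4=0 w0=1 clk=1
t4.Δ2 w3=1 w1=1 w2=1 w6=1 w5=1 w4=0 w0=1 clk=1
t4.Δ3 w3=1 w1=1 w2=0 w6=0 w5=1 w4=0 w0=1 clk=1
t4.Δ4 w3=0 w1=1 w2=0 w6=0 w5=1 w4=0 w0=1 clk=1
t4.Δ5 w3=0 w1=1 w2=1 w6=0 w5=1 w4=0 w0=1 clk=1
t5.Δ0 w3=0 w1=1 w2=1 w6=0 w5=1 w4=0 w0=1 clk=1
t5.Δ1 w3=0 w1=1 w2=1 w6=0 w5=1 w4=0 w0=1 clk=0
t6.Δ0 w3=0 w1=1 w2=1 w6=0 w5=1 w4=0 w0=1 clk=0
t6.Δ1 w3=0 w1=1 w2=1 w6=0 w5=1 w4=0 w0=1 clk=1
t6.Δ2 w3=0 w1=0 w2=1 w6=0 w5=1 w4=0 w0=1 clk=1
t6.Δ3 w3=0 w1=0 w2=0 w6=1 w5=1 w4=0 w0=1 clk=1
t6.Δ4 w3=1 w1=0 w2=0 w6=1 w5=1 w4=0 w0=1 clk=1
t6.Δ5 w3=1 w1=0 w2=1 w6=1 w5=1 w4=0 w0=1 clk=1
t7.Δ0 w3=1 w1=0 w2=1 w6=1 w5=1 w4=0 w0=1 clk=1
t7.Δ1 w3=1 w1=0 w2=1 w6=1 w5=1 w4=0 w0=1 clk=0
t8.Δ0 w3=1 w1=0 w2=1 w6=1 w5=1 w4=0 w0=1 clk=0
t8.Δ1 w3=1 w1=0 w2=1 w6=1 w5=1 w4=0 w0=1 clk=1
t8.Δ2 w3=1 w1=1 w2=1 w6=1 w5=1 w4=0 w0=1 clk=1
t8.Δ3 w3=1 w1=1 w2=0 w6=0 w5=1 w4=0 w0=1 clk=1
t8.Δ4 w3=0 w1=1 w2=0 w6=0 w5=1 w4=0 w0=1 clk=1
t8.Δ5 w3=0 w1=1 w2=1 w6=0 w5=1 w4=0 w0=1 clk=1
t9.Δ0 w3=0 w1=1 w2=1 w6=0 w5=1 w4=0 w0=1 clk=1
t9.Δ1 w3=0 w1=1 w2=1 w6=0 w5=1 w4=0 w0=1 clk=0
t10.Δ0 w3=0 w1=1 w2=1 w6=0 w5=1 w4=0 w0=1 clk=0
t10.Δ1 w3=0 w1=1 w2=1 w6=0 w5=1 w4=0 w0=1 clk=1
t10.Δ2 w3=0 w1=0 w2=1 w6=0 w5=1 w4=0 w0=1 clk=1
t10.Δ3 w3=0 w1=0 w2=0 w6=1 w5=1 w4=0 w0=1 clk=1
t10.Δ4 w3=1 w1=0 w2=0 w6=1 w5=1 w4=0 w0=1 clk=1
t10.Δ5 w3=1 w1=0 w2=1 w6=1 w5=1 w4=0 w0=1 clk=1
t11.Δ0 w3=1 w1=0 w2=1 w6=1 w5=1 w4=0 w0=1 clk=1
t11.Δ1 w3=1 w1=0 w2=1 w6=1 w5=1 w4=0 w0=1 clk=0
t12.Δ0 w3=1 w1=0 w2=1 w6=1 w5=1 w4=0 w0=1 clk=0
t12.Δ1 w3=1 w1=0 w2=1 w6=1 w5=1 w4=0 w0=1 clk=1
t12.Δ2 w3=1 w1=1 w2=1 w6=1 w5=1 w4=0 w0=1 clk=1
t12.Δ3 w3=1 w1=1 w2=0 w6=0 w5=1 w4=0 w0=1 clk=1
t12.Δ4 w3=0 w1=1 w2=0 w6=0 w5=1 w4=0 w0=1 clk=1
t12.Δ5 w3=0 w1=1 w2=1 w6=0 w5=1 w4=0 w0=1 clk=1
t13.Δ0 w3=0 w1=1 w2=1 w6=0 w5=1 w4=0 w0=1 clk=1
t13.Δ1 w3=0 w1=1 w2=1 w6=0 w5=1 w4=0 w0=1 clk=0
t14.Δ0 w3=0 w1=1 w2=1 w6=0 w5=1 w4=0 w0=1 clk=0
t14.Δ1 w3=0 w1=1 w2=1 w6=0 w5=1 w4=0 w0=1 clk=1
t14.Δ2 w3=0 w1=0 w2=1 w6=0 w5=1 w4=0 w0=1 clk=1
t14.Δ3 w3=0 w1=0 w2=0 w6=1 w5=1 w4=0 w0=1 clk=1
t14.Δ4 w3=1 w1=0 w2=0 w6=1 w5=1 w4=0 w0=1 clk=1
t14.Δ5 w3=1 w1=0 w2=1 w6=1 w5=1 w4=0 w0=1 clk=1
t15.Δ0 w3=1 w1=0 w2=1 w6=1 w5=1 w4=0 w0=1 clk=1
t15.Δ1 w3=1 w1=0 w2=1 w6=1 w5=1 w4=0 w0=1 clk=0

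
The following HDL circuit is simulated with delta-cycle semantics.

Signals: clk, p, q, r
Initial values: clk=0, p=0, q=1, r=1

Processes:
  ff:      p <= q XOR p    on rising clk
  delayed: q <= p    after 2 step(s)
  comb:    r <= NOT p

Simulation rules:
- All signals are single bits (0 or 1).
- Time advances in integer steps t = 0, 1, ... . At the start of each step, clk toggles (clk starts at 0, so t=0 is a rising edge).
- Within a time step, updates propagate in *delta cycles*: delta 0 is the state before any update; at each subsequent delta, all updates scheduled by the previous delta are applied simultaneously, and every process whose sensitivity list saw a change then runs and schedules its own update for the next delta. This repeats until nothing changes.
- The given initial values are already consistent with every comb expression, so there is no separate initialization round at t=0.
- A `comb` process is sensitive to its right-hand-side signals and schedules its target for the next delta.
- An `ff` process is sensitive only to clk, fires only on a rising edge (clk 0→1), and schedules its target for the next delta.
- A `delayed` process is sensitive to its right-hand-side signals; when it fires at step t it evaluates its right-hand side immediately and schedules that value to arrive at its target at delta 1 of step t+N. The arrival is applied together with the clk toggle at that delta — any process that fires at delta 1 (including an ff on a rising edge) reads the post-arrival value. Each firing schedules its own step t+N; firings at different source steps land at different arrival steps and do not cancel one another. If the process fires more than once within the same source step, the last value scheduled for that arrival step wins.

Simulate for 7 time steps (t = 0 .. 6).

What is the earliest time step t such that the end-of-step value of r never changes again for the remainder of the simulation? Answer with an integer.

[bits: clk,p,q,r]
t=0: Δ0=0011 Δ1=1011 Δ2=1111 Δ3=1110 | 3Δ
t=1: Δ0=1110 Δ1=0110 | 1Δ
t=2: Δ0=0110 Δ1=1110 Δ2=1010 Δ3=1011 | 3Δ
t=3: Δ0=1011 Δ1=0011 | 1Δ
t=4: Δ0=0011 Δ1=1001 | 1Δ
t=5: Δ0=1001 Δ1=0001 | 1Δ
t=6: Δ0=0001 Δ1=1001 | 1Δ

2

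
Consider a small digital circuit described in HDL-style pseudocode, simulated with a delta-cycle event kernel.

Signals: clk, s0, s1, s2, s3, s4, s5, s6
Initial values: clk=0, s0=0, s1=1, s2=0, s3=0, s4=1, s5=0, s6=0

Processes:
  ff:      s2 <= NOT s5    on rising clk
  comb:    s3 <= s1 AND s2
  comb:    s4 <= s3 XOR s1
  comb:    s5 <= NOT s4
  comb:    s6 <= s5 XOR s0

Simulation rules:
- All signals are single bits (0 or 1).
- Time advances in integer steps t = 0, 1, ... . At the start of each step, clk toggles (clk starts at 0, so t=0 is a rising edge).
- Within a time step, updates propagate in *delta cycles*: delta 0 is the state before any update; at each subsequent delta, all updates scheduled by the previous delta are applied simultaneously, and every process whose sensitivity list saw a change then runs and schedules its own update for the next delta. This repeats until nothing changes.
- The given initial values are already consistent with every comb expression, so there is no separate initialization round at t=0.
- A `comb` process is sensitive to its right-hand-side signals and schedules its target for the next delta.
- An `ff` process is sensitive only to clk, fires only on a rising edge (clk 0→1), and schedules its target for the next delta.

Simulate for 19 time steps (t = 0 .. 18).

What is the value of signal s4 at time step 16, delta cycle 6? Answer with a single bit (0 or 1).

t0.Δ0 s0=0 s5=0 s1=1 s2=0 clk=0 s6=0 s4=1 s3=0
t0.Δ1 s0=0 s5=0 s1=1 s2=0 clk=1 s6=0 s4=1 s3=0
t0.Δ2 s0=0 s5=0 s1=1 s2=1 clk=1 s6=0 s4=1 s3=0
t0.Δ3 s0=0 s5=0 s1=1 s2=1 clk=1 s6=0 s4=1 s3=1
t0.Δ4 s0=0 s5=0 s1=1 s2=1 clk=1 s6=0 s4=0 s3=1
t0.Δ5 s0=0 s5=1 s1=1 s2=1 clk=1 s6=0 s4=0 s3=1
t0.Δ6 s0=0 s5=1 s1=1 s2=1 clk=1 s6=1 s4=0 s3=1
t1.Δ0 s0=0 s5=1 s1=1 s2=1 clk=1 s6=1 s4=0 s3=1
t1.Δ1 s0=0 s5=1 s1=1 s2=1 clk=0 s6=1 s4=0 s3=1
t2.Δ0 s0=0 s5=1 s1=1 s2=1 clk=0 s6=1 s4=0 s3=1
t2.Δ1 s0=0 s5=1 s1=1 s2=1 clk=1 s6=1 s4=0 s3=1
t2.Δ2 s0=0 s5=1 s1=1 s2=0 clk=1 s6=1 s4=0 s3=1
t2.Δ3 s0=0 s5=1 s1=1 s2=0 clk=1 s6=1 s4=0 s3=0
t2.Δ4 s0=0 s5=1 s1=1 s2=0 clk=1 s6=1 s4=1 s3=0
t2.Δ5 s0=0 s5=0 s1=1 s2=0 clk=1 s6=1 s4=1 s3=0
t2.Δ6 s0=0 s5=0 s1=1 s2=0 clk=1 s6=0 s4=1 s3=0
t3.Δ0 s0=0 s5=0 s1=1 s2=0 clk=1 s6=0 s4=1 s3=0
t3.Δ1 s0=0 s5=0 s1=1 s2=0 clk=0 s6=0 s4=1 s3=0
t4.Δ0 s0=0 s5=0 s1=1 s2=0 clk=0 s6=0 s4=1 s3=0
t4.Δ1 s0=0 s5=0 s1=1 s2=0 clk=1 s6=0 s4=1 s3=0
t4.Δ2 s0=0 s5=0 s1=1 s2=1 clk=1 s6=0 s4=1 s3=0
t4.Δ3 s0=0 s5=0 s1=1 s2=1 clk=1 s6=0 s4=1 s3=1
t4.Δ4 s0=0 s5=0 s1=1 s2=1 clk=1 s6=0 s4=0 s3=1
t4.Δ5 s0=0 s5=1 s1=1 s2=1 clk=1 s6=0 s4=0 s3=1
t4.Δ6 s0=0 s5=1 s1=1 s2=1 clk=1 s6=1 s4=0 s3=1
t5.Δ0 s0=0 s5=1 s1=1 s2=1 clk=1 s6=1 s4=0 s3=1
t5.Δ1 s0=0 s5=1 s1=1 s2=1 clk=0 s6=1 s4=0 s3=1
t6.Δ0 s0=0 s5=1 s1=1 s2=1 clk=0 s6=1 s4=0 s3=1
t6.Δ1 s0=0 s5=1 s1=1 s2=1 clk=1 s6=1 s4=0 s3=1
t6.Δ2 s0=0 s5=1 s1=1 s2=0 clk=1 s6=1 s4=0 s3=1
t6.Δ3 s0=0 s5=1 s1=1 s2=0 clk=1 s6=1 s4=0 s3=0
t6.Δ4 s0=0 s5=1 s1=1 s2=0 clk=1 s6=1 s4=1 s3=0
t6.Δ5 s0=0 s5=0 s1=1 s2=0 clk=1 s6=1 s4=1 s3=0
t6.Δ6 s0=0 s5=0 s1=1 s2=0 clk=1 s6=0 s4=1 s3=0
t7.Δ0 s0=0 s5=0 s1=1 s2=0 clk=1 s6=0 s4=1 s3=0
t7.Δ1 s0=0 s5=0 s1=1 s2=0 clk=0 s6=0 s4=1 s3=0
t8.Δ0 s0=0 s5=0 s1=1 s2=0 clk=0 s6=0 s4=1 s3=0
t8.Δ1 s0=0 s5=0 s1=1 s2=0 clk=1 s6=0 s4=1 s3=0
t8.Δ2 s0=0 s5=0 s1=1 s2=1 clk=1 s6=0 s4=1 s3=0
t8.Δ3 s0=0 s5=0 s1=1 s2=1 clk=1 s6=0 s4=1 s3=1
t8.Δ4 s0=0 s5=0 s1=1 s2=1 clk=1 s6=0 s4=0 s3=1
t8.Δ5 s0=0 s5=1 s1=1 s2=1 clk=1 s6=0 s4=0 s3=1
t8.Δ6 s0=0 s5=1 s1=1 s2=1 clk=1 s6=1 s4=0 s3=1
t9.Δ0 s0=0 s5=1 s1=1 s2=1 clk=1 s6=1 s4=0 s3=1
t9.Δ1 s0=0 s5=1 s1=1 s2=1 clk=0 s6=1 s4=0 s3=1
t10.Δ0 s0=0 s5=1 s1=1 s2=1 clk=0 s6=1 s4=0 s3=1
t10.Δ1 s0=0 s5=1 s1=1 s2=1 clk=1 s6=1 s4=0 s3=1
t10.Δ2 s0=0 s5=1 s1=1 s2=0 clk=1 s6=1 s4=0 s3=1
t10.Δ3 s0=0 s5=1 s1=1 s2=0 clk=1 s6=1 s4=0 s3=0
t10.Δ4 s0=0 s5=1 s1=1 s2=0 clk=1 s6=1 s4=1 s3=0
t10.Δ5 s0=0 s5=0 s1=1 s2=0 clk=1 s6=1 s4=1 s3=0
t10.Δ6 s0=0 s5=0 s1=1 s2=0 clk=1 s6=0 s4=1 s3=0
t11.Δ0 s0=0 s5=0 s1=1 s2=0 clk=1 s6=0 s4=1 s3=0
t11.Δ1 s0=0 s5=0 s1=1 s2=0 clk=0 s6=0 s4=1 s3=0
t12.Δ0 s0=0 s5=0 s1=1 s2=0 clk=0 s6=0 s4=1 s3=0
t12.Δ1 s0=0 s5=0 s1=1 s2=0 clk=1 s6=0 s4=1 s3=0
t12.Δ2 s0=0 s5=0 s1=1 s2=1 clk=1 s6=0 s4=1 s3=0
t12.Δ3 s0=0 s5=0 s1=1 s2=1 clk=1 s6=0 s4=1 s3=1
t12.Δ4 s0=0 s5=0 s1=1 s2=1 clk=1 s6=0 s4=0 s3=1
t12.Δ5 s0=0 s5=1 s1=1 s2=1 clk=1 s6=0 s4=0 s3=1
t12.Δ6 s0=0 s5=1 s1=1 s2=1 clk=1 s6=1 s4=0 s3=1
t13.Δ0 s0=0 s5=1 s1=1 s2=1 clk=1 s6=1 s4=0 s3=1
t13.Δ1 s0=0 s5=1 s1=1 s2=1 clk=0 s6=1 s4=0 s3=1
t14.Δ0 s0=0 s5=1 s1=1 s2=1 clk=0 s6=1 s4=0 s3=1
t14.Δ1 s0=0 s5=1 s1=1 s2=1 clk=1 s6=1 s4=0 s3=1
t14.Δ2 s0=0 s5=1 s1=1 s2=0 clk=1 s6=1 s4=0 s3=1
t14.Δ3 s0=0 s5=1 s1=1 s2=0 clk=1 s6=1 s4=0 s3=0
t14.Δ4 s0=0 s5=1 s1=1 s2=0 clk=1 s6=1 s4=1 s3=0
t14.Δ5 s0=0 s5=0 s1=1 s2=0 clk=1 s6=1 s4=1 s3=0
t14.Δ6 s0=0 s5=0 s1=1 s2=0 clk=1 s6=0 s4=1 s3=0
t15.Δ0 s0=0 s5=0 s1=1 s2=0 clk=1 s6=0 s4=1 s3=0
t15.Δ1 s0=0 s5=0 s1=1 s2=0 clk=0 s6=0 s4=1 s3=0
t16.Δ0 s0=0 s5=0 s1=1 s2=0 clk=0 s6=0 s4=1 s3=0
t16.Δ1 s0=0 s5=0 s1=1 s2=0 clk=1 s6=0 s4=1 s3=0
t16.Δ2 s0=0 s5=0 s1=1 s2=1 clk=1 s6=0 s4=1 s3=0
t16.Δ3 s0=0 s5=0 s1=1 s2=1 clk=1 s6=0 s4=1 s3=1
t16.Δ4 s0=0 s5=0 s1=1 s2=1 clk=1 s6=0 s4=0 s3=1
t16.Δ5 s0=0 s5=1 s1=1 s2=1 clk=1 s6=0 s4=0 s3=1
t16.Δ6 s0=0 s5=1 s1=1 s2=1 clk=1 s6=1 s4=0 s3=1
t17.Δ0 s0=0 s5=1 s1=1 s2=1 clk=1 s6=1 s4=0 s3=1
t17.Δ1 s0=0 s5=1 s1=1 s2=1 clk=0 s6=1 s4=0 s3=1
t18.Δ0 s0=0 s5=1 s1=1 s2=1 clk=0 s6=1 s4=0 s3=1
t18.Δ1 s0=0 s5=1 s1=1 s2=1 clk=1 s6=1 s4=0 s3=1
t18.Δ2 s0=0 s5=1 s1=1 s2=0 clk=1 s6=1 s4=0 s3=1
t18.Δ3 s0=0 s5=1 s1=1 s2=0 clk=1 s6=1 s4=0 s3=0
t18.Δ4 s0=0 s5=1 s1=1 s2=0 clk=1 s6=1 s4=1 s3=0
t18.Δ5 s0=0 s5=0 s1=1 s2=0 clk=1 s6=1 s4=1 s3=0
t18.Δ6 s0=0 s5=0 s1=1 s2=0 clk=1 s6=0 s4=1 s3=0

0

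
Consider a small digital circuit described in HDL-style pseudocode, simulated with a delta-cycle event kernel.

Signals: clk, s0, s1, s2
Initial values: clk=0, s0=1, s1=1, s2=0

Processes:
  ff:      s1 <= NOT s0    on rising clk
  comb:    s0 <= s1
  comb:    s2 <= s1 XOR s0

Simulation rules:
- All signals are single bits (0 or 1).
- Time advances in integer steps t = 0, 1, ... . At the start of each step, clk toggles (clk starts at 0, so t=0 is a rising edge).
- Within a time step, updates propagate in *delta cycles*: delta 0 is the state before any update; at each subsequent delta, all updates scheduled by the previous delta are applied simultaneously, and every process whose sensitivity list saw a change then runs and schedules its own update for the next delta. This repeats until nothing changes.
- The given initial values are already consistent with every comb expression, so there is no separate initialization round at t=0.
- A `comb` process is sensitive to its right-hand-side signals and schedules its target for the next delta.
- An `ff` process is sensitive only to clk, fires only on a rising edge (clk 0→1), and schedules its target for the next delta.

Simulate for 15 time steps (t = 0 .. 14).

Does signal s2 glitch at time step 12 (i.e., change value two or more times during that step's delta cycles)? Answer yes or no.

t0.Δ0 s0=1 s1=1 clk=0 s2=0
t0.Δ1 s0=1 s1=1 clk=1 s2=0
t0.Δ2 s0=1 s1=0 clk=1 s2=0
t0.Δ3 s0=0 s1=0 clk=1 s2=1
t0.Δ4 s0=0 s1=0 clk=1 s2=0
t1.Δ0 s0=0 s1=0 clk=1 s2=0
t1.Δ1 s0=0 s1=0 clk=0 s2=0
t2.Δ0 s0=0 s1=0 clk=0 s2=0
t2.Δ1 s0=0 s1=0 clk=1 s2=0
t2.Δ2 s0=0 s1=1 clk=1 s2=0
t2.Δ3 s0=1 s1=1 clk=1 s2=1
t2.Δ4 s0=1 s1=1 clk=1 s2=0
t3.Δ0 s0=1 s1=1 clk=1 s2=0
t3.Δ1 s0=1 s1=1 clk=0 s2=0
t4.Δ0 s0=1 s1=1 clk=0 s2=0
t4.Δ1 s0=1 s1=1 clk=1 s2=0
t4.Δ2 s0=1 s1=0 clk=1 s2=0
t4.Δ3 s0=0 s1=0 clk=1 s2=1
t4.Δ4 s0=0 s1=0 clk=1 s2=0
t5.Δ0 s0=0 s1=0 clk=1 s2=0
t5.Δ1 s0=0 s1=0 clk=0 s2=0
t6.Δ0 s0=0 s1=0 clk=0 s2=0
t6.Δ1 s0=0 s1=0 clk=1 s2=0
t6.Δ2 s0=0 s1=1 clk=1 s2=0
t6.Δ3 s0=1 s1=1 clk=1 s2=1
t6.Δ4 s0=1 s1=1 clk=1 s2=0
t7.Δ0 s0=1 s1=1 clk=1 s2=0
t7.Δ1 s0=1 s1=1 clk=0 s2=0
t8.Δ0 s0=1 s1=1 clk=0 s2=0
t8.Δ1 s0=1 s1=1 clk=1 s2=0
t8.Δ2 s0=1 s1=0 clk=1 s2=0
t8.Δ3 s0=0 s1=0 clk=1 s2=1
t8.Δ4 s0=0 s1=0 clk=1 s2=0
t9.Δ0 s0=0 s1=0 clk=1 s2=0
t9.Δ1 s0=0 s1=0 clk=0 s2=0
t10.Δ0 s0=0 s1=0 clk=0 s2=0
t10.Δ1 s0=0 s1=0 clk=1 s2=0
t10.Δ2 s0=0 s1=1 clk=1 s2=0
t10.Δ3 s0=1 s1=1 clk=1 s2=1
t10.Δ4 s0=1 s1=1 clk=1 s2=0
t11.Δ0 s0=1 s1=1 clk=1 s2=0
t11.Δ1 s0=1 s1=1 clk=0 s2=0
t12.Δ0 s0=1 s1=1 clk=0 s2=0
t12.Δ1 s0=1 s1=1 clk=1 s2=0
t12.Δ2 s0=1 s1=0 clk=1 s2=0
t12.Δ3 s0=0 s1=0 clk=1 s2=1
t12.Δ4 s0=0 s1=0 clk=1 s2=0
t13.Δ0 s0=0 s1=0 clk=1 s2=0
t13.Δ1 s0=0 s1=0 clk=0 s2=0
t14.Δ0 s0=0 s1=0 clk=0 s2=0
t14.Δ1 s0=0 s1=0 clk=1 s2=0
t14.Δ2 s0=0 s1=1 clk=1 s2=0
t14.Δ3 s0=1 s1=1 clk=1 s2=1
t14.Δ4 s0=1 s1=1 clk=1 s2=0

yes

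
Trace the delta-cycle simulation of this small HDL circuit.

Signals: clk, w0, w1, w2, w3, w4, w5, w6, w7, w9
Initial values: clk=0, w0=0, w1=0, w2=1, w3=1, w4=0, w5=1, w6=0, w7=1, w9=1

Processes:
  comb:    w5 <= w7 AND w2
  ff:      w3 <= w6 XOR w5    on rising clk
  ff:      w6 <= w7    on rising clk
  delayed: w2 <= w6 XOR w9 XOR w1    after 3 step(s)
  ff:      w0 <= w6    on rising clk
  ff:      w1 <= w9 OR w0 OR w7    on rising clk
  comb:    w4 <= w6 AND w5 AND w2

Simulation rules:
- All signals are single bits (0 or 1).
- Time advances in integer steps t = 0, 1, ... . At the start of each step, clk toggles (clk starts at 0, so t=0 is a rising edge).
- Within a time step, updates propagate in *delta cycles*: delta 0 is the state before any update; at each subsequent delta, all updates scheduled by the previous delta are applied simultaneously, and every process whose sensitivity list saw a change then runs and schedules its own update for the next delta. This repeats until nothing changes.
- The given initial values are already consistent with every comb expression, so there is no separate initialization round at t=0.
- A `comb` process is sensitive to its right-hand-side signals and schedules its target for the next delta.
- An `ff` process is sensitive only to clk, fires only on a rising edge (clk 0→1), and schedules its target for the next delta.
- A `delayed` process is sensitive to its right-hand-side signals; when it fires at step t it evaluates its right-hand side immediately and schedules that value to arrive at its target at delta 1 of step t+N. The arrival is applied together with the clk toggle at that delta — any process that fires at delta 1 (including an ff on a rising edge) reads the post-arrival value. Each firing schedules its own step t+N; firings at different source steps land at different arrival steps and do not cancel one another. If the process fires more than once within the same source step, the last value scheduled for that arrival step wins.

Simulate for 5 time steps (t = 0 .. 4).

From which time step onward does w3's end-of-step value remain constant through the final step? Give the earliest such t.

t=0 Δ0: w3=1 w5=1 w1=0 w0=0 w9=1 w7=1 w4=0 clk=0 w6=0 w2=1
  Δ1: clk:0→1
  Δ2: w1:0→1, w6:0→1
  Δ3: w4:0→1
  (3Δ to stable)
t=1 Δ0: w3=1 w5=1 w1=1 w0=0 w9=1 w7=1 w4=1 clk=1 w6=1 w2=1
  Δ1: clk:1→0
  (1Δ to stable)
t=2 Δ0: w3=1 w5=1 w1=1 w0=0 w9=1 w7=1 w4=1 clk=0 w6=1 w2=1
  Δ1: clk:0→1
  Δ2: w3:1→0, w0:0→1
  (2Δ to stable)
t=3 Δ0: w3=0 w5=1 w1=1 w0=1 w9=1 w7=1 w4=1 clk=1 w6=1 w2=1
  Δ1: clk:1→0
  (1Δ to stable)
t=4 Δ0: w3=0 w5=1 w1=1 w0=1 w9=1 w7=1 w4=1 clk=0 w6=1 w2=1
  Δ1: clk:0→1
  (1Δ to stable)

2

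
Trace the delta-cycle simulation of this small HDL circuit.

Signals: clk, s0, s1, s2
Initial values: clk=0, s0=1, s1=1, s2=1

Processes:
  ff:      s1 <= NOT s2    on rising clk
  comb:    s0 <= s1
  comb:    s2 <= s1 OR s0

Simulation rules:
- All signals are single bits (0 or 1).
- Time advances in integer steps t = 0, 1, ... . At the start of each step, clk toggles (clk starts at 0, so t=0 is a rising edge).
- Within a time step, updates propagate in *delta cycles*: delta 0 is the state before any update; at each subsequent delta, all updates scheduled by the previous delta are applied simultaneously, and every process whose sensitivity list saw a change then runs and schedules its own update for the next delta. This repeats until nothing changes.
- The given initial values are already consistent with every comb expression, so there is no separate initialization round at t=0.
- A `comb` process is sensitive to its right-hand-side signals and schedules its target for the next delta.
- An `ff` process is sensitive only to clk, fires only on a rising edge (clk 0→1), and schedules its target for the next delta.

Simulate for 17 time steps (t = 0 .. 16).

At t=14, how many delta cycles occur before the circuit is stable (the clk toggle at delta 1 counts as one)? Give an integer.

[bits: s2,s0,clk,s1]
t=0: Δ0=1101 Δ1=1111 Δ2=1110 Δ3=1010 Δ4=0010 | 4Δ
t=1: Δ0=0010 Δ1=0000 | 1Δ
t=2: Δ0=0000 Δ1=0010 Δ2=0011 Δ3=1111 | 3Δ
t=3: Δ0=1111 Δ1=1101 | 1Δ
t=4: Δ0=1101 Δ1=1111 Δ2=1110 Δ3=1010 Δ4=0010 | 4Δ
t=5: Δ0=0010 Δ1=0000 | 1Δ
t=6: Δ0=0000 Δ1=0010 Δ2=0011 Δ3=1111 | 3Δ
t=7: Δ0=1111 Δ1=1101 | 1Δ
t=8: Δ0=1101 Δ1=1111 Δ2=1110 Δ3=1010 Δ4=0010 | 4Δ
t=9: Δ0=0010 Δ1=0000 | 1Δ
t=10: Δ0=0000 Δ1=0010 Δ2=0011 Δ3=1111 | 3Δ
t=11: Δ0=1111 Δ1=1101 | 1Δ
t=12: Δ0=1101 Δ1=1111 Δ2=1110 Δ3=1010 Δ4=0010 | 4Δ
t=13: Δ0=0010 Δ1=0000 | 1Δ
t=14: Δ0=0000 Δ1=0010 Δ2=0011 Δ3=1111 | 3Δ
t=15: Δ0=1111 Δ1=1101 | 1Δ
t=16: Δ0=1101 Δ1=1111 Δ2=1110 Δ3=1010 Δ4=0010 | 4Δ

3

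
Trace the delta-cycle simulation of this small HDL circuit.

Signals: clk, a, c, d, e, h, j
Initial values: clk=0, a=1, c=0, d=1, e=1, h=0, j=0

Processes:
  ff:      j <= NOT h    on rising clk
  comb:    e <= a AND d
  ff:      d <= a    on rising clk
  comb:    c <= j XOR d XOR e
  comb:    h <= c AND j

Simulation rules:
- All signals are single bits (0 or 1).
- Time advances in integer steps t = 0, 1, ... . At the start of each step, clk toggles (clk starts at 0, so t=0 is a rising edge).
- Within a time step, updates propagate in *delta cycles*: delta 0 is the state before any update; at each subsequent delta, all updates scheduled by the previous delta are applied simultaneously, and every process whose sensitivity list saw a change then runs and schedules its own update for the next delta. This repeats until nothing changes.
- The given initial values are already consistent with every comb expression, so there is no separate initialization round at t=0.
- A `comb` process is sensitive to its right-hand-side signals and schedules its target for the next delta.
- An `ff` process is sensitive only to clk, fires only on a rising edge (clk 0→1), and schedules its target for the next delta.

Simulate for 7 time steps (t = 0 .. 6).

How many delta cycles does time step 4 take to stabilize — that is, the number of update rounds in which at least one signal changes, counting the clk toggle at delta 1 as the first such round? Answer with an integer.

4

t0.Δ0 j=0 c=0 d=1 e=1 clk=0 a=1 h=0
t0.Δ1 j=0 c=0 d=1 e=1 clk=1 a=1 h=0
t0.Δ2 j=1 c=0 d=1 e=1 clk=1 a=1 h=0
t0.Δ3 j=1 c=1 d=1 e=1 clk=1 a=1 h=0
t0.Δ4 j=1 c=1 d=1 e=1 clk=1 a=1 h=1
t1.Δ0 j=1 c=1 d=1 e=1 clk=1 a=1 h=1
t1.Δ1 j=1 c=1 d=1 e=1 clk=0 a=1 h=1
t2.Δ0 j=1 c=1 d=1 e=1 clk=0 a=1 h=1
t2.Δ1 j=1 c=1 d=1 e=1 clk=1 a=1 h=1
t2.Δ2 j=0 c=1 d=1 e=1 clk=1 a=1 h=1
t2.Δ3 j=0 c=0 d=1 e=1 clk=1 a=1 h=0
t3.Δ0 j=0 c=0 d=1 e=1 clk=1 a=1 h=0
t3.Δ1 j=0 c=0 d=1 e=1 clk=0 a=1 h=0
t4.Δ0 j=0 c=0 d=1 e=1 clk=0 a=1 h=0
t4.Δ1 j=0 c=0 d=1 e=1 clk=1 a=1 h=0
t4.Δ2 j=1 c=0 d=1 e=1 clk=1 a=1 h=0
t4.Δ3 j=1 c=1 d=1 e=1 clk=1 a=1 h=0
t4.Δ4 j=1 c=1 d=1 e=1 clk=1 a=1 h=1
t5.Δ0 j=1 c=1 d=1 e=1 clk=1 a=1 h=1
t5.Δ1 j=1 c=1 d=1 e=1 clk=0 a=1 h=1
t6.Δ0 j=1 c=1 d=1 e=1 clk=0 a=1 h=1
t6.Δ1 j=1 c=1 d=1 e=1 clk=1 a=1 h=1
t6.Δ2 j=0 c=1 d=1 e=1 clk=1 a=1 h=1
t6.Δ3 j=0 c=0 d=1 e=1 clk=1 a=1 h=0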